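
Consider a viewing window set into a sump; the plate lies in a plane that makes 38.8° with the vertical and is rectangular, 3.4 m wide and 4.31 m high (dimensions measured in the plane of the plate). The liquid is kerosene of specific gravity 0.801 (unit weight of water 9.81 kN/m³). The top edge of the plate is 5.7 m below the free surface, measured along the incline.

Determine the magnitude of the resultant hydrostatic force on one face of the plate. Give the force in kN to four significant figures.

γ = 0.801 × 9.81 = 7.85781 kN/m³.
The plate makes 38.8° with the vertical, i.e. θ = 90° − 38.8° = 51.2° to the horizontal. Measuring y along the incline from the free-surface line, vertical depth h = y·sinθ with sinθ = 0.779338.
The centroid lies 4.31/2 = 2.155 m below the top edge, so y_c = 5.7 + 2.155 = 7.855 m and h_c = 7.855 × 0.779338 = 6.1217 m.
A = 3.4 × 4.31 = 14.654 m².
Resultant F = γ·h_c·A = 7.85781 × 6.1217 × 14.654 = 704.904 kN.

F ≈ 704.9 kN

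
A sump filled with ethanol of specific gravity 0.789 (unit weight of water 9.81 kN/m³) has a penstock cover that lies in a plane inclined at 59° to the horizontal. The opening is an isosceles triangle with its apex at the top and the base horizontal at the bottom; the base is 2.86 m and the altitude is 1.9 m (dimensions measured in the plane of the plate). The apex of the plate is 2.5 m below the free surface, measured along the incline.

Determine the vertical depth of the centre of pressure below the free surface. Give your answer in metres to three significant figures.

γ = 0.789 × 9.81 = 7.74009 kN/m³.
Let θ = 59° be the plate's angle to the horizontal; measure y along the incline from where the plane meets the free surface. Vertical depth h = y·sinθ with sinθ = 0.857167.
With the apex up, the centroid sits 2h/3 = 2 × 1.9/3 = 1.26667 m below the apex, so y_c = 2.5 + 1.26667 = 3.76667 m and h_c = 3.76667 × 0.857167 = 3.22867 m.
A = ½ × 2.86 × 1.9 = 2.717 m².
Resultant F = γ·h_c·A = 7.74009 × 3.22867 × 2.717 = 67.8984 kN.
I_c = b·h³/36 = 2.86 × 1.9³/36 = 0.544909 m⁴.
Centre of pressure: y_p = y_c + I_c/(y_c·A) = 3.76667 + 0.544909/(3.76667 × 2.717) = 3.76667 + 0.0532447 = 3.81991 m along the plane.
Vertically, h_p = y_p·sinθ = 3.81991 × 0.857167 = 3.2743 m.

h_p = 3.27 m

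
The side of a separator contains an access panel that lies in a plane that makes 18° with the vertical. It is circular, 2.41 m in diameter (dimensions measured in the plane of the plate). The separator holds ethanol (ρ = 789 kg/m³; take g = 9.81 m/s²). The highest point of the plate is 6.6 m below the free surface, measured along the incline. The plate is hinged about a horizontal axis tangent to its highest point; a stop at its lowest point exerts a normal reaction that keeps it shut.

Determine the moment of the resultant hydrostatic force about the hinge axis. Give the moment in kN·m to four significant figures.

γ = ρg = 789 × 9.81 / 1000 = 7.74009 kN/m³.
The plate makes 18° with the vertical, i.e. θ = 90° − 18° = 72° to the horizontal. Measuring y along the incline from the free-surface line, vertical depth h = y·sinθ with sinθ = 0.951057.
The centroid is at the centre, 1.205 m below the top of the plate, so y_c = 6.6 + 1.205 = 7.805 m and h_c = 7.805 × 0.951057 = 7.423 m.
A = π(1.205)² = 4.56167 m².
Resultant F = γ·h_c·A = 7.74009 × 7.423 × 4.56167 = 262.089 kN.
I_c = πr⁴/4 = π × 1.205⁴/4 = 1.65592 m⁴.
Centre of pressure: y_p = y_c + I_c/(y_c·A) = 7.805 + 1.65592/(7.805 × 4.56167) = 7.805 + 0.0465096 = 7.85151 m along the plane.
The resultant acts 1.205 + 0.0465096 = 1.25151 m (along the plate) below the hinge at the top edge, so the moment about the hinge is M = F × 1.25151 = 262.089 × 1.25151 = 328.007 kN·m.

M ≈ 328.0 kN·m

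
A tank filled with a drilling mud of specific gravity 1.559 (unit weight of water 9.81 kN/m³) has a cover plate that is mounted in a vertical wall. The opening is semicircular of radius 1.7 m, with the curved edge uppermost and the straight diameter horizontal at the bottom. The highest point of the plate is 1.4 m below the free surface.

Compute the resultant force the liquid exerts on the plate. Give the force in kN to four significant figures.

γ = 1.559 × 9.81 = 15.29379 kN/m³.
The centroid lies 4r/(3π) = 0.721502 m above the diameter, so r − 4r/(3π) = 1.7 − 0.721502 = 0.978498 m below the topmost point, so the centroid depth is h_c = 1.4 + 0.978498 = 2.3785 m.
A = πr²/2 = π × 1.7²/2 = 4.5396 m².
Resultant F = γ·h_c·A = 15.29379 × 2.3785 × 4.5396 = 165.134 kN.

F ≈ 165.1 kN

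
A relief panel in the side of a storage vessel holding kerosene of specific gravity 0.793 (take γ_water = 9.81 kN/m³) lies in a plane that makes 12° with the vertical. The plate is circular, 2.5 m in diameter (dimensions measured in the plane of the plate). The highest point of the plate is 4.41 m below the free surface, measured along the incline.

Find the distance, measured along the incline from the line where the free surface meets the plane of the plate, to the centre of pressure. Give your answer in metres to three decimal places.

y_p = 5.729 m

γ = 0.793 × 9.81 = 7.77933 kN/m³.
The plate makes 12° with the vertical, i.e. θ = 90° − 12° = 78° to the horizontal. Measuring y along the incline from the free-surface line, vertical depth h = y·sinθ with sinθ = 0.978148.
The centroid is at the centre, 1.25 m below the top of the plate, so y_c = 4.41 + 1.25 = 5.66 m and h_c = 5.66 × 0.978148 = 5.53632 m.
A = π(1.25)² = 4.90874 m².
Resultant F = γ·h_c·A = 7.77933 × 5.53632 × 4.90874 = 211.414 kN.
I_c = πr⁴/4 = π × 1.25⁴/4 = 1.91748 m⁴.
Centre of pressure: y_p = y_c + I_c/(y_c·A) = 5.66 + 1.91748/(5.66 × 4.90874) = 5.66 + 0.0690151 = 5.72902 m along the plane.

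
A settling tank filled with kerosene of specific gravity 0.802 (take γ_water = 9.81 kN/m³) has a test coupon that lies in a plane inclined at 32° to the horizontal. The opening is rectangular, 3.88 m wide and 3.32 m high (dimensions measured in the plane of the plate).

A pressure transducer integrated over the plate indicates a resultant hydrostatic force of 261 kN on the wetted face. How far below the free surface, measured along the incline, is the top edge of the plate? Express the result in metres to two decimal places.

γ = 0.802 × 9.81 = 7.86762 kN/m³.
A = 3.88 × 3.32 = 12.8816 m².
From F = γ·h_c·A, the centroid depth is h_c = 261/(7.86762 × 12.8816) = 2.5753 m.
Let θ = 32° be the plate's angle to the horizontal; measure y along the incline from where the plane meets the free surface. Vertical depth h = y·sinθ with sinθ = 0.529919.
Along the incline, y_c = h_c/sinθ = 2.5753/0.529919 = 4.8598 m.
The centroid lies 3.32/2 = 1.66 m below the top edge, so the top edge sits at y_top = 4.8598 − 1.66 = 3.1998 m along the incline.

y_top ≈ 3.20 m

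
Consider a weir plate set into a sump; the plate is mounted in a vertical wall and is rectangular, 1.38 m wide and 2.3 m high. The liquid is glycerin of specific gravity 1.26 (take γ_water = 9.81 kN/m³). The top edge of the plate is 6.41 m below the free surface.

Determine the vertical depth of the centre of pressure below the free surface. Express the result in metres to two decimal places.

h_p = 7.62 m

γ = 1.26 × 9.81 = 12.3606 kN/m³.
The centroid lies 2.3/2 = 1.15 m below the top edge, so the centroid depth is h_c = 6.41 + 1.15 = 7.56 m.
A = 1.38 × 2.3 = 3.174 m².
Resultant F = γ·h_c·A = 12.3606 × 7.56 × 3.174 = 296.598 kN.
I_c = b·h³/12 = 1.38 × 2.3³/12 = 1.3992 m⁴.
Centre of pressure: y_p = y_c + I_c/(y_c·A) = 7.56 + 1.3992/(7.56 × 3.174) = 7.56 + 0.0583111 = 7.61831 m along the plane.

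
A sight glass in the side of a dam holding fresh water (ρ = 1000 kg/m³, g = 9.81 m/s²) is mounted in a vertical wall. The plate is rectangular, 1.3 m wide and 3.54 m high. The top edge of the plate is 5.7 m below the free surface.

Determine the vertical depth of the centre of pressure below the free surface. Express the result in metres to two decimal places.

h_p = 7.61 m

γ = ρg = 1000 × 9.81 = 9810 N/m³ = 9.81 kN/m³.
The centroid lies 3.54/2 = 1.77 m below the top edge, so the centroid depth is h_c = 5.7 + 1.77 = 7.47 m.
A = 1.3 × 3.54 = 4.602 m².
Resultant F = γ·h_c·A = 9.81 × 7.47 × 4.602 = 337.238 kN.
I_c = b·h³/12 = 1.3 × 3.54³/12 = 4.80587 m⁴.
Centre of pressure: y_p = y_c + I_c/(y_c·A) = 7.47 + 4.80587/(7.47 × 4.602) = 7.47 + 0.139799 = 7.6098 m along the plane.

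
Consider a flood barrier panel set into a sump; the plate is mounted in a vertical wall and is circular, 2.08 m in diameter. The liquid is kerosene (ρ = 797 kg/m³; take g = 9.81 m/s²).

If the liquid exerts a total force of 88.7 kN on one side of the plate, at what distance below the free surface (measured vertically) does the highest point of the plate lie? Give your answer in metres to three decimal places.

d_top ≈ 2.299 m

γ = ρg = 797 × 9.81 / 1000 = 7.81857 kN/m³.
A = π(1.04)² = 3.39795 m².
From F = γ·h_c·A, the centroid depth is h_c = 88.7/(7.81857 × 3.39795) = 3.33871 m.
The centroid is at the centre, 1.04 m below the top of the plate, so the highest point sits at h_top = 3.33871 − 1.04 = 2.29871 m below the surface.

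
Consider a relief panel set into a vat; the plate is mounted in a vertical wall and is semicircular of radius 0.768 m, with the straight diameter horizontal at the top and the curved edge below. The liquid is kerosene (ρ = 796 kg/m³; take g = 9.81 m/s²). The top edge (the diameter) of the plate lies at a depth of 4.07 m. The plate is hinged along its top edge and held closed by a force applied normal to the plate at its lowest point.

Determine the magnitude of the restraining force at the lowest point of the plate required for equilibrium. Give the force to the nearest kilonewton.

γ = ρg = 796 × 9.81 / 1000 = 7.80876 kN/m³.
The centroid of a semicircle lies 4r/(3π) = 0.325949 m from the diameter, here below the top edge, so the centroid depth is h_c = 4.07 + 0.325949 = 4.39595 m.
A = πr²/2 = π × 0.768²/2 = 0.926493 m².
Resultant F = γ·h_c·A = 7.80876 × 4.39595 × 0.926493 = 31.8036 kN.
I_c = (π/8 − 8/(9π))·r⁴ = 0.109757 × 0.768⁴ = 0.0381836 m⁴.
Centre of pressure: y_p = y_c + I_c/(y_c·A) = 4.39595 + 0.0381836/(4.39595 × 0.926493) = 4.39595 + 0.00937523 = 4.40533 m along the plane.
The resultant acts 0.325949 + 0.00937523 = 0.335324 m (along the plate) below the hinge at the top edge, so the moment about the hinge is M = F × 0.335324 = 31.8036 × 0.335324 = 10.6645 kN·m.
A normal force at the bottom, 0.768 m from the hinge, must supply this moment: P = 10.6645/0.768 = 13.8861 kN.

P ≈ 14 kN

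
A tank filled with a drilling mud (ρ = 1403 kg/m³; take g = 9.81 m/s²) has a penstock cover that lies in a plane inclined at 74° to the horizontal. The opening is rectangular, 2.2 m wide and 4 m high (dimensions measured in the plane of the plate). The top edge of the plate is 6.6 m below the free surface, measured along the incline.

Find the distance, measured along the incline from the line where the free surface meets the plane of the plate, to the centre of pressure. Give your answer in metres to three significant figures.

γ = ρg = 1403 × 9.81 / 1000 = 13.76343 kN/m³.
Let θ = 74° be the plate's angle to the horizontal; measure y along the incline from where the plane meets the free surface. Vertical depth h = y·sinθ with sinθ = 0.961262.
The centroid lies 4/2 = 2 m below the top edge, so y_c = 6.6 + 2 = 8.6 m and h_c = 8.6 × 0.961262 = 8.26685 m.
A = 2.2 × 4 = 8.8 m².
Resultant F = γ·h_c·A = 13.76343 × 8.26685 × 8.8 = 1001.27 kN.
I_c = b·h³/12 = 2.2 × 4³/12 = 11.7333 m⁴.
Centre of pressure: y_p = y_c + I_c/(y_c·A) = 8.6 + 11.7333/(8.6 × 8.8) = 8.6 + 0.155038 = 8.75504 m along the plane.

y_p = 8.76 m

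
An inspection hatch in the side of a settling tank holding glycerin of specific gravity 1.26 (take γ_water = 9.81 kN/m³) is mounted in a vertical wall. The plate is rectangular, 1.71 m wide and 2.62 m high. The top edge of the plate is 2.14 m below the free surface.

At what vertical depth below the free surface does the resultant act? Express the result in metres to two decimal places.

γ = 1.26 × 9.81 = 12.3606 kN/m³.
The centroid lies 2.62/2 = 1.31 m below the top edge, so the centroid depth is h_c = 2.14 + 1.31 = 3.45 m.
A = 1.71 × 2.62 = 4.4802 m².
Resultant F = γ·h_c·A = 12.3606 × 3.45 × 4.4802 = 191.054 kN.
I_c = b·h³/12 = 1.71 × 2.62³/12 = 2.56282 m⁴.
Centre of pressure: y_p = y_c + I_c/(y_c·A) = 3.45 + 2.56282/(3.45 × 4.4802) = 3.45 + 0.165807 = 3.61581 m along the plane.

h_p = 3.62 m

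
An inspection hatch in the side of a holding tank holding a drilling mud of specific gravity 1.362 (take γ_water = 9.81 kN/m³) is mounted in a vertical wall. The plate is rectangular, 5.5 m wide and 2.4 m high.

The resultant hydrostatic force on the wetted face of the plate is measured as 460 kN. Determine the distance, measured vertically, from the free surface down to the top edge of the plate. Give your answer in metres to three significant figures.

γ = 1.362 × 9.81 = 13.36122 kN/m³.
A = 5.5 × 2.4 = 13.2 m².
From F = γ·h_c·A, the centroid depth is h_c = 460/(13.36122 × 13.2) = 2.60818 m.
The centroid lies 2.4/2 = 1.2 m below the top edge, so the top edge sits at h_top = 2.60818 − 1.2 = 1.40818 m below the surface.

d_top ≈ 1.41 m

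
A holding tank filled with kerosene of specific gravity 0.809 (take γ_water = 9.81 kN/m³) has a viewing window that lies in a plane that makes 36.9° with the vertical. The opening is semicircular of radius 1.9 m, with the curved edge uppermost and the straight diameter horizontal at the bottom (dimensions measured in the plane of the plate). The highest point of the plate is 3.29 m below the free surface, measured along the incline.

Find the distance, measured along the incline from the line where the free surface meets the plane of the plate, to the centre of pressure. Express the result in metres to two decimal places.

γ = 0.809 × 9.81 = 7.93629 kN/m³.
The plate makes 36.9° with the vertical, i.e. θ = 90° − 36.9° = 53.1° to the horizontal. Measuring y along the incline from the free-surface line, vertical depth h = y·sinθ with sinθ = 0.799685.
The centroid lies 4r/(3π) = 0.806385 m above the diameter, so r − 4r/(3π) = 1.9 − 0.806385 = 1.09361 m below the topmost point, so y_c = 3.29 + 1.09361 = 4.38361 m and h_c = 4.38361 × 0.799685 = 3.50551 m.
A = πr²/2 = π × 1.9²/2 = 5.67057 m².
Resultant F = γ·h_c·A = 7.93629 × 3.50551 × 5.67057 = 157.759 kN.
I_c = (π/8 − 8/(9π))·r⁴ = 0.109757 × 1.9⁴ = 1.43036 m⁴.
Centre of pressure: y_p = y_c + I_c/(y_c·A) = 4.38361 + 1.43036/(4.38361 × 5.67057) = 4.38361 + 0.0575422 = 4.44115 m along the plane.

y_p = 4.44 m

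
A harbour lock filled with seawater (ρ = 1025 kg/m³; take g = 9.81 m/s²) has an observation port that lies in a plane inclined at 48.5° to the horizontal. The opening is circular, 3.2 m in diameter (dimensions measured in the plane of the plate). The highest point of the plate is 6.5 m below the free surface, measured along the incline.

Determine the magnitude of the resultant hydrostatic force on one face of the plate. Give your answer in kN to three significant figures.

γ = ρg = 1025 × 9.81 / 1000 = 10.05525 kN/m³.
Let θ = 48.5° be the plate's angle to the horizontal; measure y along the incline from where the plane meets the free surface. Vertical depth h = y·sinθ with sinθ = 0.748956.
The centroid is at the centre, 1.6 m below the top of the plate, so y_c = 6.5 + 1.6 = 8.1 m and h_c = 8.1 × 0.748956 = 6.06654 m.
A = π(1.6)² = 8.04248 m².
Resultant F = γ·h_c·A = 10.05525 × 6.06654 × 8.04248 = 490.596 kN.

F ≈ 491 kN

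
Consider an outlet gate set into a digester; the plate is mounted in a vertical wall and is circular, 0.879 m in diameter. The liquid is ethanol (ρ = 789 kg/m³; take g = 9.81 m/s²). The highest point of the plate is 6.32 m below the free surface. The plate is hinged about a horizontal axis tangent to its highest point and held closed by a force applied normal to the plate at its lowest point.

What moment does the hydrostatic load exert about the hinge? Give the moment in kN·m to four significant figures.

γ = ρg = 789 × 9.81 / 1000 = 7.74009 kN/m³.
The centroid is at the centre, 0.4395 m below the top of the plate, so the centroid depth is h_c = 6.32 + 0.4395 = 6.7595 m.
A = π(0.4395)² = 0.606831 m².
Resultant F = γ·h_c·A = 7.74009 × 6.7595 × 0.606831 = 31.7489 kN.
I_c = πr⁴/4 = π × 0.4395⁴/4 = 0.0293039 m⁴.
Centre of pressure: y_p = y_c + I_c/(y_c·A) = 6.7595 + 0.0293039/(6.7595 × 0.606831) = 6.7595 + 0.00714403 = 6.76664 m along the plane.
The resultant acts 0.4395 + 0.00714403 = 0.446644 m (along the plate) below the hinge at the top edge, so the moment about the hinge is M = F × 0.446644 = 31.7489 × 0.446644 = 14.1805 kN·m.

M ≈ 14.18 kN·m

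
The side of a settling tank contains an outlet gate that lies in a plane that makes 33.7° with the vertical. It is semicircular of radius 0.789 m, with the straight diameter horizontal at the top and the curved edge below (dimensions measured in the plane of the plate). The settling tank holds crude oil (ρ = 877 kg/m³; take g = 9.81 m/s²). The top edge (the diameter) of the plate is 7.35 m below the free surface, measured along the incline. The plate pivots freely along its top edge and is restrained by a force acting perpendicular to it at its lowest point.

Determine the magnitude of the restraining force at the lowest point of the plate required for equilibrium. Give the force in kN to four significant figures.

γ = ρg = 877 × 9.81 / 1000 = 8.60337 kN/m³.
The plate makes 33.7° with the vertical, i.e. θ = 90° − 33.7° = 56.3° to the horizontal. Measuring y along the incline from the free-surface line, vertical depth h = y·sinθ with sinθ = 0.831954.
The centroid of a semicircle lies 4r/(3π) = 0.334862 m from the diameter, here below the top edge, so y_c = 7.35 + 0.334862 = 7.68486 m and h_c = 7.68486 × 0.831954 = 6.39345 m.
A = πr²/2 = π × 0.789²/2 = 0.977854 m².
Resultant F = γ·h_c·A = 8.60337 × 6.39345 × 0.977854 = 53.7871 kN.
I_c = (π/8 − 8/(9π))·r⁴ = 0.109757 × 0.789⁴ = 0.0425344 m⁴.
Centre of pressure: y_p = y_c + I_c/(y_c·A) = 7.68486 + 0.0425344/(7.68486 × 0.977854) = 7.68486 + 0.00566018 = 7.69052 m along the plane.
The resultant acts 0.334862 + 0.00566018 = 0.340522 m (along the plate) below the hinge at the top edge, so the moment about the hinge is M = F × 0.340522 = 53.7871 × 0.340522 = 18.3157 kN·m.
A normal force at the bottom, 0.789 m from the hinge, must supply this moment: P = 18.3157/0.789 = 23.2138 kN.

P ≈ 23.21 kN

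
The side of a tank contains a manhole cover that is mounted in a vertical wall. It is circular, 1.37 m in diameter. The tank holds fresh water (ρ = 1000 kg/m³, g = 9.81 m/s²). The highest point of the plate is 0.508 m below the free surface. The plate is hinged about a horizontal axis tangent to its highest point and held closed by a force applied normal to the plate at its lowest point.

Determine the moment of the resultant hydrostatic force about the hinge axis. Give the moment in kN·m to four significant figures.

M ≈ 13.51 kN·m

γ = ρg = 1000 × 9.81 = 9810 N/m³ = 9.81 kN/m³.
The centroid is at the centre, 0.685 m below the top of the plate, so the centroid depth is h_c = 0.508 + 0.685 = 1.193 m.
A = π(0.685)² = 1.47411 m².
Resultant F = γ·h_c·A = 9.81 × 1.193 × 1.47411 = 17.252 kN.
I_c = πr⁴/4 = π × 0.685⁴/4 = 0.172923 m⁴.
Centre of pressure: y_p = y_c + I_c/(y_c·A) = 1.193 + 0.172923/(1.193 × 1.47411) = 1.193 + 0.0983292 = 1.29133 m along the plane.
The resultant acts 0.685 + 0.0983292 = 0.783329 m (along the plate) below the hinge at the top edge, so the moment about the hinge is M = F × 0.783329 = 17.252 × 0.783329 = 13.514 kN·m.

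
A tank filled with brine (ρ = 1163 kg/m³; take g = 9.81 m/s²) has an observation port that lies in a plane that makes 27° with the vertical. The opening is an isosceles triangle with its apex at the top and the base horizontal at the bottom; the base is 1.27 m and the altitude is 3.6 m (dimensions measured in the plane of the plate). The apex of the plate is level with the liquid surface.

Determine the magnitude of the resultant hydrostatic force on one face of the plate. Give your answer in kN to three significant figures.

F ≈ 55.8 kN

γ = ρg = 1163 × 9.81 / 1000 = 11.40903 kN/m³.
The plate makes 27° with the vertical, i.e. θ = 90° − 27° = 63° to the horizontal. Measuring y along the incline from the free-surface line, vertical depth h = y·sinθ with sinθ = 0.891007.
With the apex up, the centroid sits 2h/3 = 2 × 3.6/3 = 2.4 m below the apex, so y_c = 2.4 m and h_c = 2.4 × 0.891007 = 2.13842 m.
A = ½ × 1.27 × 3.6 = 2.286 m².
Resultant F = γ·h_c·A = 11.40903 × 2.13842 × 2.286 = 55.7722 kN.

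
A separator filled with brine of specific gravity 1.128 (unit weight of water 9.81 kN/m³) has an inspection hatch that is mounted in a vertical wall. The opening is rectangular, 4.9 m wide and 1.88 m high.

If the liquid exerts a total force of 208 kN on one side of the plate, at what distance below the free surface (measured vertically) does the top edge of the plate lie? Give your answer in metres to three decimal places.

d_top ≈ 1.100 m

γ = 1.128 × 9.81 = 11.06568 kN/m³.
A = 4.9 × 1.88 = 9.212 m².
From F = γ·h_c·A, the centroid depth is h_c = 208/(11.06568 × 9.212) = 2.04048 m.
The centroid lies 1.88/2 = 0.94 m below the top edge, so the top edge sits at h_top = 2.04048 − 0.94 = 1.10048 m below the surface.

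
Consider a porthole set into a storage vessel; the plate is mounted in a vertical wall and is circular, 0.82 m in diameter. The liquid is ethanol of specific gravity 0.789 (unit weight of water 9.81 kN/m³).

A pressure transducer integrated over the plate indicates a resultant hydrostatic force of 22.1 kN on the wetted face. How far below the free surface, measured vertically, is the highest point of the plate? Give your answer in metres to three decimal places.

γ = 0.789 × 9.81 = 7.74009 kN/m³.
A = π(0.41)² = 0.528102 m².
From F = γ·h_c·A, the centroid depth is h_c = 22.1/(7.74009 × 0.528102) = 5.40665 m.
The centroid is at the centre, 0.41 m below the top of the plate, so the highest point sits at h_top = 5.40665 − 0.41 = 4.99665 m below the surface.

d_top ≈ 4.997 m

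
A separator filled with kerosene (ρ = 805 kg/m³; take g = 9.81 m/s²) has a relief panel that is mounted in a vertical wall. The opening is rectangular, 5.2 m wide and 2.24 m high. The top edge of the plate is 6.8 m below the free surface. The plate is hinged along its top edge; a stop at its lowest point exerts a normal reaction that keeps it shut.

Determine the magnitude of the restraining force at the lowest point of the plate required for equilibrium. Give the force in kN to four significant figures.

γ = ρg = 805 × 9.81 / 1000 = 7.89705 kN/m³.
The centroid lies 2.24/2 = 1.12 m below the top edge, so the centroid depth is h_c = 6.8 + 1.12 = 7.92 m.
A = 5.2 × 2.24 = 11.648 m².
Resultant F = γ·h_c·A = 7.89705 × 7.92 × 11.648 = 728.52 kN.
I_c = b·h³/12 = 5.2 × 2.24³/12 = 4.87042 m⁴.
Centre of pressure: y_p = y_c + I_c/(y_c·A) = 7.92 + 4.87042/(7.92 × 11.648) = 7.92 + 0.0527946 = 7.97279 m along the plane.
The resultant acts 1.12 + 0.0527946 = 1.17279 m (along the plate) below the hinge at the top edge, so the moment about the hinge is M = F × 1.17279 = 728.52 × 1.17279 = 854.401 kN·m.
A normal force at the bottom, 2.24 m from the hinge, must supply this moment: P = 854.401/2.24 = 381.429 kN.

P ≈ 381.4 kN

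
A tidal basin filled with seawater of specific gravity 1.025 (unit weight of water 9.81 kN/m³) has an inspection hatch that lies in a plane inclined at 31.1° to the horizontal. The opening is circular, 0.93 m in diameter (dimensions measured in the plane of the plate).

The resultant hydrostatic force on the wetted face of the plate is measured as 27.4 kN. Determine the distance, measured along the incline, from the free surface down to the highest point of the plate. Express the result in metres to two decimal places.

γ = 1.025 × 9.81 = 10.05525 kN/m³.
A = π(0.465)² = 0.679291 m².
From F = γ·h_c·A, the centroid depth is h_c = 27.4/(10.05525 × 0.679291) = 4.01145 m.
Let θ = 31.1° be the plate's angle to the horizontal; measure y along the incline from where the plane meets the free surface. Vertical depth h = y·sinθ with sinθ = 0.516533.
Along the incline, y_c = h_c/sinθ = 4.01145/0.516533 = 7.76611 m.
The centroid is at the centre, 0.465 m below the top of the plate, so the highest point sits at y_top = 7.76611 − 0.465 = 7.30111 m along the incline.

y_top ≈ 7.30 m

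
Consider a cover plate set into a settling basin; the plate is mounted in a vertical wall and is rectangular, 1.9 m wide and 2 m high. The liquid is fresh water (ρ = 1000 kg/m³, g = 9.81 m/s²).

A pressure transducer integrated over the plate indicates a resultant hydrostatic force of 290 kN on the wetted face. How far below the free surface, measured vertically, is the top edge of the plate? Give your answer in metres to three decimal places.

d_top ≈ 6.779 m

γ = ρg = 1000 × 9.81 = 9810 N/m³ = 9.81 kN/m³.
A = 1.9 × 2 = 3.8 m².
From F = γ·h_c·A, the centroid depth is h_c = 290/(9.81 × 3.8) = 7.77939 m.
The centroid lies 2/2 = 1 m below the top edge, so the top edge sits at h_top = 7.77939 − 1 = 6.77939 m below the surface.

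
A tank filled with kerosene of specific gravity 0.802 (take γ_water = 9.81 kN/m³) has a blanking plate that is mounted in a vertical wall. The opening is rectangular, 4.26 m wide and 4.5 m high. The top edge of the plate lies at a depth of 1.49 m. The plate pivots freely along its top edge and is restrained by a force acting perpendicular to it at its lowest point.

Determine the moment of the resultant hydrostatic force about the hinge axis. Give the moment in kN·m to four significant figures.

M ≈ 1524 kN·m

γ = 0.802 × 9.81 = 7.86762 kN/m³.
The centroid lies 4.5/2 = 2.25 m below the top edge, so the centroid depth is h_c = 1.49 + 2.25 = 3.74 m.
A = 4.26 × 4.5 = 19.17 m².
Resultant F = γ·h_c·A = 7.86762 × 3.74 × 19.17 = 564.075 kN.
I_c = b·h³/12 = 4.26 × 4.5³/12 = 32.3494 m⁴.
Centre of pressure: y_p = y_c + I_c/(y_c·A) = 3.74 + 32.3494/(3.74 × 19.17) = 3.74 + 0.451204 = 4.1912 m along the plane.
The resultant acts 2.25 + 0.451204 = 2.7012 m (along the plate) below the hinge at the top edge, so the moment about the hinge is M = F × 2.7012 = 564.075 × 2.7012 = 1523.68 kN·m.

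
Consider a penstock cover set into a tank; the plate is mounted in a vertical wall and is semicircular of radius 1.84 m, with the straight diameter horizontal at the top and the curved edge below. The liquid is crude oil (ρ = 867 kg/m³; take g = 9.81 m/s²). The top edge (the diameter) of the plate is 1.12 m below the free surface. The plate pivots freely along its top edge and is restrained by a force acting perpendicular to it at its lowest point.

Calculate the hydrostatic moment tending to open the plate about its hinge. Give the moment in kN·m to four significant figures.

M ≈ 77.85 kN·m

γ = ρg = 867 × 9.81 / 1000 = 8.50527 kN/m³.
The centroid of a semicircle lies 4r/(3π) = 0.78092 m from the diameter, here below the top edge, so the centroid depth is h_c = 1.12 + 0.78092 = 1.90092 m.
A = πr²/2 = π × 1.84²/2 = 5.31809 m².
Resultant F = γ·h_c·A = 8.50527 × 1.90092 × 5.31809 = 85.982 kN.
I_c = (π/8 − 8/(9π))·r⁴ = 0.109757 × 1.84⁴ = 1.25807 m⁴.
Centre of pressure: y_p = y_c + I_c/(y_c·A) = 1.90092 + 1.25807/(1.90092 × 5.31809) = 1.90092 + 0.124447 = 2.02537 m along the plane.
The resultant acts 0.78092 + 0.124447 = 0.905367 m (along the plate) below the hinge at the top edge, so the moment about the hinge is M = F × 0.905367 = 85.982 × 0.905367 = 77.8453 kN·m.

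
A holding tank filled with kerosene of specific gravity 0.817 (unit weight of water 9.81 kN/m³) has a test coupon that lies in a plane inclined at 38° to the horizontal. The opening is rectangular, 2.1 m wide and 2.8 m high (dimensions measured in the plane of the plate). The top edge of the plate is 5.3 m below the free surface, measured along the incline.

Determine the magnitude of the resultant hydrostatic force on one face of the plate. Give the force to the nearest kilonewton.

F ≈ 194 kN

γ = 0.817 × 9.81 = 8.01477 kN/m³.
Let θ = 38° be the plate's angle to the horizontal; measure y along the incline from where the plane meets the free surface. Vertical depth h = y·sinθ with sinθ = 0.615661.
The centroid lies 2.8/2 = 1.4 m below the top edge, so y_c = 5.3 + 1.4 = 6.7 m and h_c = 6.7 × 0.615661 = 4.12493 m.
A = 2.1 × 2.8 = 5.88 m².
Resultant F = γ·h_c·A = 8.01477 × 4.12493 × 5.88 = 194.395 kN.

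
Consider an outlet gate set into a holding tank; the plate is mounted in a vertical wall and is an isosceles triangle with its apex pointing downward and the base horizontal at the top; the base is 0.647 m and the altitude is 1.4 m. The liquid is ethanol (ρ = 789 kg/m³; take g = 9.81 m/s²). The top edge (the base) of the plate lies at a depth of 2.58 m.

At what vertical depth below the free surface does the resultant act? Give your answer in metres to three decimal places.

h_p = 3.082 m

γ = ρg = 789 × 9.81 / 1000 = 7.74009 kN/m³.
With the apex down, the centroid sits h/3 = 1.4/3 = 0.466667 m below the base (the top edge), so the centroid depth is h_c = 2.58 + 0.466667 = 3.04667 m.
A = ½ × 0.647 × 1.4 = 0.4529 m².
Resultant F = γ·h_c·A = 7.74009 × 3.04667 × 0.4529 = 10.6801 kN.
I_c = b·h³/36 = 0.647 × 1.4³/36 = 0.0493158 m⁴.
Centre of pressure: y_p = y_c + I_c/(y_c·A) = 3.04667 + 0.0493158/(3.04667 × 0.4529) = 3.04667 + 0.0357403 = 3.08241 m along the plane.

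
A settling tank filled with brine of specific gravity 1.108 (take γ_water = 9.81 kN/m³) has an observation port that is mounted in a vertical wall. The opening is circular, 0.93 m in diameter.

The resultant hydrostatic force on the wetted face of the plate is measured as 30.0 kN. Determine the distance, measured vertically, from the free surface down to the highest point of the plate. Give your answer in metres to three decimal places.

γ = 1.108 × 9.81 = 10.86948 kN/m³.
A = π(0.465)² = 0.679291 m².
From F = γ·h_c·A, the centroid depth is h_c = 30.0/(10.86948 × 0.679291) = 4.06309 m.
The centroid is at the centre, 0.465 m below the top of the plate, so the highest point sits at h_top = 4.06309 − 0.465 = 3.59809 m below the surface.

d_top ≈ 3.598 m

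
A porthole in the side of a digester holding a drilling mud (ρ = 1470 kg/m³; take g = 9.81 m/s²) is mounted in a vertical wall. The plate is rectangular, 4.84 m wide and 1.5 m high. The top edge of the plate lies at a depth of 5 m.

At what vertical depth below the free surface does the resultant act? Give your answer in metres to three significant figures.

γ = ρg = 1470 × 9.81 / 1000 = 14.4207 kN/m³.
The centroid lies 1.5/2 = 0.75 m below the top edge, so the centroid depth is h_c = 5 + 0.75 = 5.75 m.
A = 4.84 × 1.5 = 7.26 m².
Resultant F = γ·h_c·A = 14.4207 × 5.75 × 7.26 = 601.992 kN.
I_c = b·h³/12 = 4.84 × 1.5³/12 = 1.36125 m⁴.
Centre of pressure: y_p = y_c + I_c/(y_c·A) = 5.75 + 1.36125/(5.75 × 7.26) = 5.75 + 0.0326087 = 5.78261 m along the plane.

h_p = 5.78 m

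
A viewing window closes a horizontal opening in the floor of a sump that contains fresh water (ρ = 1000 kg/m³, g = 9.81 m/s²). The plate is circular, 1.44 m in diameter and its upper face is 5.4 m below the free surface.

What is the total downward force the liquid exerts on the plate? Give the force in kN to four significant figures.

F ≈ 86.27 kN

γ = ρg = 1000 × 9.81 = 9810 N/m³ = 9.81 kN/m³.
The plate is horizontal, so pressure is uniform at p = γ·h = 9.81 × 5.4 = 52.974 kN/m².
A = π(0.72)² = 1.6286 m².
F = p·A = 52.974 × 1.6286 = 86.2735 kN.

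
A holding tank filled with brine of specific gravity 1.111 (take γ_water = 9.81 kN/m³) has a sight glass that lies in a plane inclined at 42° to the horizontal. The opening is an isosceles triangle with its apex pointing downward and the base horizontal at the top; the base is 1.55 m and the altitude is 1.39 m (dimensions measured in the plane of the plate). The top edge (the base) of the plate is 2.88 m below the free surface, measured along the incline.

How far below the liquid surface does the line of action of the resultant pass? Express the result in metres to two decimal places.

γ = 1.111 × 9.81 = 10.89891 kN/m³.
Let θ = 42° be the plate's angle to the horizontal; measure y along the incline from where the plane meets the free surface. Vertical depth h = y·sinθ with sinθ = 0.669131.
With the apex down, the centroid sits h/3 = 1.39/3 = 0.463333 m below the base (the top edge), so y_c = 2.88 + 0.463333 = 3.34333 m and h_c = 3.34333 × 0.669131 = 2.23713 m.
A = ½ × 1.55 × 1.39 = 1.07725 m².
Resultant F = γ·h_c·A = 10.89891 × 2.23713 × 1.07725 = 26.2658 kN.
I_c = b·h³/36 = 1.55 × 1.39³/36 = 0.115631 m⁴.
Centre of pressure: y_p = y_c + I_c/(y_c·A) = 3.34333 + 0.115631/(3.34333 × 1.07725) = 3.34333 + 0.0321054 = 3.37544 m along the plane.
Vertically, h_p = y_p·sinθ = 3.37544 × 0.669131 = 2.25861 m.

h_p = 2.26 m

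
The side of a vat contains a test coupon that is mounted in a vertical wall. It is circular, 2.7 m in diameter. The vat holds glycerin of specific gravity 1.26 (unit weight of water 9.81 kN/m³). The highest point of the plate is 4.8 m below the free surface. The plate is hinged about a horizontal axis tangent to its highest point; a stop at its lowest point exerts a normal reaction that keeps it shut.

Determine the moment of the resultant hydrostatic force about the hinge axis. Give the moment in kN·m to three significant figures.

M ≈ 620 kN·m

γ = 1.26 × 9.81 = 12.3606 kN/m³.
The centroid is at the centre, 1.35 m below the top of the plate, so the centroid depth is h_c = 4.8 + 1.35 = 6.15 m.
A = π(1.35)² = 5.72555 m².
Resultant F = γ·h_c·A = 12.3606 × 6.15 × 5.72555 = 435.243 kN.
I_c = πr⁴/4 = π × 1.35⁴/4 = 2.6087 m⁴.
Centre of pressure: y_p = y_c + I_c/(y_c·A) = 6.15 + 2.6087/(6.15 × 5.72555) = 6.15 + 0.0740853 = 6.22409 m along the plane.
The resultant acts 1.35 + 0.0740853 = 1.42409 m (along the plate) below the hinge at the top edge, so the moment about the hinge is M = F × 1.42409 = 435.243 × 1.42409 = 619.825 kN·m.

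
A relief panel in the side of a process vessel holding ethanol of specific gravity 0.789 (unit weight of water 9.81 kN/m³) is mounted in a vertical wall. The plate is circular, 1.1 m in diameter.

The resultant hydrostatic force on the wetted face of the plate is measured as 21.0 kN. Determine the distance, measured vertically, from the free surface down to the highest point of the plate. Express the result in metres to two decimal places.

γ = 0.789 × 9.81 = 7.74009 kN/m³.
A = π(0.55)² = 0.950332 m².
From F = γ·h_c·A, the centroid depth is h_c = 21.0/(7.74009 × 0.950332) = 2.85495 m.
The centroid is at the centre, 0.55 m below the top of the plate, so the highest point sits at h_top = 2.85495 − 0.55 = 2.30495 m below the surface.

d_top ≈ 2.30 m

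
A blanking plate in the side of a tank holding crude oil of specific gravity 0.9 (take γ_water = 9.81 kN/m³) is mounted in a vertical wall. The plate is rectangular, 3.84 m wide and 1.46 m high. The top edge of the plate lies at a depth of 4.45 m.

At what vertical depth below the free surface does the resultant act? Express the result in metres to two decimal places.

γ = 0.9 × 9.81 = 8.829 kN/m³.
The centroid lies 1.46/2 = 0.73 m below the top edge, so the centroid depth is h_c = 4.45 + 0.73 = 5.18 m.
A = 3.84 × 1.46 = 5.6064 m².
Resultant F = γ·h_c·A = 8.829 × 5.18 × 5.6064 = 256.404 kN.
I_c = b·h³/12 = 3.84 × 1.46³/12 = 0.995884 m⁴.
Centre of pressure: y_p = y_c + I_c/(y_c·A) = 5.18 + 0.995884/(5.18 × 5.6064) = 5.18 + 0.0342922 = 5.21429 m along the plane.

h_p = 5.21 m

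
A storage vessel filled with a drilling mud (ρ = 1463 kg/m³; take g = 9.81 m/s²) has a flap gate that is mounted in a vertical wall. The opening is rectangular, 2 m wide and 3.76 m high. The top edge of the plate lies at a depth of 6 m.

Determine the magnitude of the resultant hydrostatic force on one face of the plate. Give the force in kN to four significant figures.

γ = ρg = 1463 × 9.81 / 1000 = 14.35203 kN/m³.
The centroid lies 3.76/2 = 1.88 m below the top edge, so the centroid depth is h_c = 6 + 1.88 = 7.88 m.
A = 2 × 3.76 = 7.52 m².
Resultant F = γ·h_c·A = 14.35203 × 7.88 × 7.52 = 850.467 kN.

F ≈ 850.5 kN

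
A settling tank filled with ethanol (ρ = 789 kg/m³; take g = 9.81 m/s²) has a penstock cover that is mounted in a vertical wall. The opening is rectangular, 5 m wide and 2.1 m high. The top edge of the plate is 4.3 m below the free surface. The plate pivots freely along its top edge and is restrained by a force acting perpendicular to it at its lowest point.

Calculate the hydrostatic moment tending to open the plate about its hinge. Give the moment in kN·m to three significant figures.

γ = ρg = 789 × 9.81 / 1000 = 7.74009 kN/m³.
The centroid lies 2.1/2 = 1.05 m below the top edge, so the centroid depth is h_c = 4.3 + 1.05 = 5.35 m.
A = 5 × 2.1 = 10.5 m².
Resultant F = γ·h_c·A = 7.74009 × 5.35 × 10.5 = 434.8 kN.
I_c = b·h³/12 = 5 × 2.1³/12 = 3.85875 m⁴.
Centre of pressure: y_p = y_c + I_c/(y_c·A) = 5.35 + 3.85875/(5.35 × 10.5) = 5.35 + 0.0686916 = 5.41869 m along the plane.
The resultant acts 1.05 + 0.0686916 = 1.11869 m (along the plate) below the hinge at the top edge, so the moment about the hinge is M = F × 1.11869 = 434.8 × 1.11869 = 486.406 kN·m.

M ≈ 486 kN·m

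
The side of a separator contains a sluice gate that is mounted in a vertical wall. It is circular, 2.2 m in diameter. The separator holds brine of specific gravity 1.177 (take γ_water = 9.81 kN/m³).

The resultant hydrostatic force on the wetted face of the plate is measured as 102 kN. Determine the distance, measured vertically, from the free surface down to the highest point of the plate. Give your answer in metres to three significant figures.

d_top ≈ 1.22 m

γ = 1.177 × 9.81 = 11.54637 kN/m³.
A = π(1.1)² = 3.80133 m².
From F = γ·h_c·A, the centroid depth is h_c = 102/(11.54637 × 3.80133) = 2.32391 m.
The centroid is at the centre, 1.1 m below the top of the plate, so the highest point sits at h_top = 2.32391 − 1.1 = 1.22391 m below the surface.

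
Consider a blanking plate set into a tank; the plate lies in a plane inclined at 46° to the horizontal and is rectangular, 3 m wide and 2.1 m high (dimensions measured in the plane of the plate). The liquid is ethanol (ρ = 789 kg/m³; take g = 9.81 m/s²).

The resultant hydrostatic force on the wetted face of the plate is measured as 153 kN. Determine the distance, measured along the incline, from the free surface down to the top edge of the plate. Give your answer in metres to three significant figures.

y_top ≈ 3.31 m

γ = ρg = 789 × 9.81 / 1000 = 7.74009 kN/m³.
A = 3 × 2.1 = 6.3 m².
From F = γ·h_c·A, the centroid depth is h_c = 153/(7.74009 × 6.3) = 3.13765 m.
Let θ = 46° be the plate's angle to the horizontal; measure y along the incline from where the plane meets the free surface. Vertical depth h = y·sinθ with sinθ = 0.719340.
Along the incline, y_c = h_c/sinθ = 3.13765/0.719340 = 4.36185 m.
The centroid lies 2.1/2 = 1.05 m below the top edge, so the top edge sits at y_top = 4.36185 − 1.05 = 3.31185 m along the incline.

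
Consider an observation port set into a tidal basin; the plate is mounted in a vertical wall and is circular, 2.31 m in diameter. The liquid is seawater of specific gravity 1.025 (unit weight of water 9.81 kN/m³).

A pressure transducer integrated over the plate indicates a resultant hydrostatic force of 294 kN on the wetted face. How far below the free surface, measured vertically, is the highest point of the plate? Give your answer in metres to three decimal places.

γ = 1.025 × 9.81 = 10.05525 kN/m³.
A = π(1.155)² = 4.19096 m².
From F = γ·h_c·A, the centroid depth is h_c = 294/(10.05525 × 4.19096) = 6.97655 m.
The centroid is at the centre, 1.155 m below the top of the plate, so the highest point sits at h_top = 6.97655 − 1.155 = 5.82155 m below the surface.

d_top ≈ 5.822 m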